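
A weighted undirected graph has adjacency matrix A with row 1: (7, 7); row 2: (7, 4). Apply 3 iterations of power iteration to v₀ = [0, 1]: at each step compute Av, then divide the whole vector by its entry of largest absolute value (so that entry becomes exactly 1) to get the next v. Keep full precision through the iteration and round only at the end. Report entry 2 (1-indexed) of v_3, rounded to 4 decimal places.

Av0 = (7.00000, 4.00000); divide by 7.00000 → v1 = (1.00000, 0.57143)
Av1 = (11.00000, 9.28571); divide by 11.00000 → v2 = (1.00000, 0.84416)
Av2 = (12.90909, 10.37662); divide by 12.90909 → v3 = (1.00000, 0.80382)
Requested entry of v3: 799/994 = 0.8038

0.8038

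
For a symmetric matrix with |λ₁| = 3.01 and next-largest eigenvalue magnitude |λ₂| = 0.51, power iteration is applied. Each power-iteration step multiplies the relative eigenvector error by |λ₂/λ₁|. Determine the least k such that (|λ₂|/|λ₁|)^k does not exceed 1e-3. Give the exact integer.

4

|λ₂/λ₁| = 0.51/3.01 = 0.16944
Need k ≥ ln(1e-3) / ln(0.16944) = -6.9078 / -1.7753 ≈ 3.891
Smallest integer k satisfying the bound: 4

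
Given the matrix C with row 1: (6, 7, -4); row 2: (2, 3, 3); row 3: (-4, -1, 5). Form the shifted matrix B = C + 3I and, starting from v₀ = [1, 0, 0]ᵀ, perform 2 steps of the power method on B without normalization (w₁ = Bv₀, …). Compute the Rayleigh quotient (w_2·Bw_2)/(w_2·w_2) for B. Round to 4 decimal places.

μ ≈ 13.0895

B = C + 3I has rows (9, 7, -4); (2, 6, 3); (-4, -1, 8)
w1 = Bv₀ = (9, 2, -4)
w2 = Bw1 = (111, 18, -70)
Bw2 = (1405, 120, -1022)
w2·Bw2 = 229655; w2·w2 = 17545; μ ≈ 229655/17545 = 13.0895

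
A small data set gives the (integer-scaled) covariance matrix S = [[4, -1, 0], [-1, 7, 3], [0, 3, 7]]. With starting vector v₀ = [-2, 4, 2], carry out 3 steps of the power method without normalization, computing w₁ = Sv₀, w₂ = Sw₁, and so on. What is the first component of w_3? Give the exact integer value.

w1 = Sv₀ = (4·(-2) + (-1)·4 + 0·2; (-1)·(-2) + 7·4 + 3·2; 0·(-2) + 3·4 + 7·2) = (-12, 36, 26)
w2 = Sw1 = (4·(-12) + (-1)·36 + 0·26; (-1)·(-12) + 7·36 + 3·26; 0·(-12) + 3·36 + 7·26) = (-84, 342, 290)
w3 = Sw2 = (-678, 3348, 3056)
The requested component of w3 is -678.

-678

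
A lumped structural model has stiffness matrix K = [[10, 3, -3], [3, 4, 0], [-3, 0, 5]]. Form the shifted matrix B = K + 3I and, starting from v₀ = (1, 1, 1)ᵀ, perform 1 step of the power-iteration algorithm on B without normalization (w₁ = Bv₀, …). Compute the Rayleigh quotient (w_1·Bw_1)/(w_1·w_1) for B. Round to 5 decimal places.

μ ≈ 11.86054

B = K + 3I has rows (13, 3, -3); (3, 7, 0); (-3, 0, 8)
w1 = Bv₀ = (13, 10, 5)
Bw1 = (184, 109, 1)
w1·Bw1 = 3487; w1·w1 = 294; μ ≈ 3487/294 = 11.86054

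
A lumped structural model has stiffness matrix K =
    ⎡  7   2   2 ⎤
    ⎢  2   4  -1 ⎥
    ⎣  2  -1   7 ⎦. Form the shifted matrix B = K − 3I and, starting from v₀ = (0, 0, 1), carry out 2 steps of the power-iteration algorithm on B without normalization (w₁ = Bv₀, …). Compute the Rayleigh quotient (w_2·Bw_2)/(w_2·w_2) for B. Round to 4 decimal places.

μ ≈ 5.8166

B = K − 3I has rows (4, 2, 2); (2, 1, -1); (2, -1, 4)
w1 = Bv₀ = (4·0 + 2·0 + 2·1; 2·0 + 1·0 + (-1)·1; 2·0 + (-1)·0 + 4·1) = (2, -1, 4)
w2 = Bw1 = (4·2 + 2·(-1) + 2·4; 2·2 + 1·(-1) + (-1)·4; 2·2 + (-1)·(-1) + 4·4) = (14, -1, 21)
Bw2 = (96, 6, 113)
w2·Bw2 = 3711; w2·w2 = 638; μ ≈ 3711/638 = 5.8166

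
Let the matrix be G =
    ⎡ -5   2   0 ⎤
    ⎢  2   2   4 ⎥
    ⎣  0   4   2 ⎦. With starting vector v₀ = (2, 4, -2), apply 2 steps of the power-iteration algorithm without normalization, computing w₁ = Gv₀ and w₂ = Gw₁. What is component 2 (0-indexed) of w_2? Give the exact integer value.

40

w1 = Gv₀ = (-2, 4, 12)
w2 = Gw1 = (18, 52, 40)
The requested component of w2 is 40.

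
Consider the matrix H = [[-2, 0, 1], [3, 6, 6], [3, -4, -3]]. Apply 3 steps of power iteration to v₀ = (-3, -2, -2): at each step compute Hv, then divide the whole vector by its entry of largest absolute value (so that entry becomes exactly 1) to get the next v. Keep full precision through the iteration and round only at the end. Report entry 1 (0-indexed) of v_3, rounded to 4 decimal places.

Hv0 = (4.00000, -33.00000, 5.00000); divide by -33.00000 → v1 = (-0.12121, 1.00000, -0.15152)
Hv1 = (0.09091, 4.72727, -3.90909); divide by 4.72727 → v2 = (0.01923, 1.00000, -0.82692)
Hv2 = (-0.86538, 1.09615, -1.46154); divide by -1.46154 → v3 = (0.59211, -0.75000, 1.00000)
Requested entry of v3: -171/228 = -0.7500

-0.7500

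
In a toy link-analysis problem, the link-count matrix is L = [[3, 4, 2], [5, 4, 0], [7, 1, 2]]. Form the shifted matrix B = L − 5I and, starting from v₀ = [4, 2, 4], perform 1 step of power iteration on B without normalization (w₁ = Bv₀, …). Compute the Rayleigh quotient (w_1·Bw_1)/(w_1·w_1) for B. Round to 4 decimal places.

2.0955

B = L − 5I has rows (-2, 4, 2); (5, -1, 0); (7, 1, -3)
w1 = Bv₀ = ((-2)·4 + 4·2 + 2·4; 5·4 + (-1)·2 + 0·4; 7·4 + 1·2 + (-3)·4) = (8, 18, 18)
Bw1 = (92, 22, 20)
w1·Bw1 = 1492; w1·w1 = 712; μ ≈ 1492/712 = 2.0955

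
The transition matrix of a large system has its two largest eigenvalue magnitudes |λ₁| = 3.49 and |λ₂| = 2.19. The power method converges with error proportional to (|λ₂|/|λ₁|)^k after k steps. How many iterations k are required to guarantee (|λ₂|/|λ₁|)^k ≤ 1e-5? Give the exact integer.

|λ₂/λ₁| = 2.19/3.49 = 0.62751
Need k ≥ ln(1e-5) / ln(0.62751) = -11.5129 / -0.4660 ≈ 24.706
Smallest integer k satisfying the bound: 25

25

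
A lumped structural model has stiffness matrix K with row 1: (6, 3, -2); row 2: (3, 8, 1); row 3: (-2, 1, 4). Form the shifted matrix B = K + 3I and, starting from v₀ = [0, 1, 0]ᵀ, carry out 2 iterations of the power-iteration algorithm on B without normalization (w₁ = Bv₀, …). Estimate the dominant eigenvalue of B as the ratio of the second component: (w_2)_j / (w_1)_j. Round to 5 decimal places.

B = K + 3I has rows (9, 3, -2); (3, 11, 1); (-2, 1, 7)
w1 = Bv₀ = (3, 11, 1)
w2 = Bw1 = (58, 131, 12)
Ratio: 131/11 = 11.90909

μ ≈ 11.90909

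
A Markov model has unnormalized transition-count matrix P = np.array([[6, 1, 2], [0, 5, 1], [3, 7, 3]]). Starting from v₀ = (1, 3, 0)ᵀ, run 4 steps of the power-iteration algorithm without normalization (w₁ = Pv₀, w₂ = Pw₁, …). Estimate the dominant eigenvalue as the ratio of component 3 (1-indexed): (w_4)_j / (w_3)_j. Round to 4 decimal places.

w1 = Pv₀ = (6·1 + 1·3 + 2·0; 0·1 + 5·3 + 1·0; 3·1 + 7·3 + 3·0) = (9, 15, 24)
w2 = Pw1 = (6·9 + 1·15 + 2·24; 0·9 + 5·15 + 1·24; 3·9 + 7·15 + 3·24) = (117, 99, 204)
w3 = Pw2 = (1209, 699, 1656)
w4 = Pw3 = (11265, 5151, 13488)
Ratio at component: 13488 / 1656 = 8.1449

8.1449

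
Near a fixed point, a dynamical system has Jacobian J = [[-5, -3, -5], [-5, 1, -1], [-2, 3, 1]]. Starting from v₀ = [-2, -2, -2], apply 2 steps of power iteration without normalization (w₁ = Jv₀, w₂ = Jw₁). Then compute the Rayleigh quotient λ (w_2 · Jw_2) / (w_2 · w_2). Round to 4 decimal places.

-6.9144

w1 = Jv₀ = (26, 10, -4)
w2 = Jw1 = (-140, -116, -26)
Jw2 = (1178, 610, -94)
w2·Jw2 = (-140)·1178 + (-116)·610 + (-26)·(-94) = -233236; w2·w2 = (-140)·(-140) + (-116)·(-116) + (-26)·(-26) = 33732
λ ≈ -233236/33732 = -6.9144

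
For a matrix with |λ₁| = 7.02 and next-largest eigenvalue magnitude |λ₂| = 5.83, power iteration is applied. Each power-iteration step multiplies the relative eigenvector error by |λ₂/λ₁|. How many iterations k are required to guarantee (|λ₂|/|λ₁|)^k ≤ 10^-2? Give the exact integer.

|λ₂/λ₁| = 5.83/7.02 = 0.83048
Need k ≥ ln(10^-2) / ln(0.83048) = -4.6052 / -0.1857 ≈ 24.793
Smallest integer k satisfying the bound: 25

25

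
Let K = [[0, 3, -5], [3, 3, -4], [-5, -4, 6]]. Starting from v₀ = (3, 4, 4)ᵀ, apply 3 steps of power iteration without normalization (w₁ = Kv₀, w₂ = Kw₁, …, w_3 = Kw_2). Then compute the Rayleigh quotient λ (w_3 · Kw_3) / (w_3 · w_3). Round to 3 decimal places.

w1 = Kv₀ = (-8, 5, -7)
w2 = Kw1 = (50, 19, -22)
w3 = Kw2 = (167, 295, -458)
Kw3 = (3175, 3218, -4763)
w3·Kw3 = 167·3175 + 295·3218 + (-458)·(-4763) = 3660989; w3·w3 = 167·167 + 295·295 + (-458)·(-458) = 324678
λ ≈ 3660989/324678 = 11.276

11.276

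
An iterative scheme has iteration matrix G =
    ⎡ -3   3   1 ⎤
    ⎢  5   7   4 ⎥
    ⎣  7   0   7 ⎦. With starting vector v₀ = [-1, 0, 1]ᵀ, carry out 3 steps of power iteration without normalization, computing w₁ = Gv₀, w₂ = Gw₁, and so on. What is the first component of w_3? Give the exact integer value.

112

w1 = Gv₀ = ((-3)·(-1) + 3·0 + 1·1; 5·(-1) + 7·0 + 4·1; 7·(-1) + 0·0 + 7·1) = (4, -1, 0)
w2 = Gw1 = ((-3)·4 + 3·(-1) + 1·0; 5·4 + 7·(-1) + 4·0; 7·4 + 0·(-1) + 7·0) = (-15, 13, 28)
w3 = Gw2 = (112, 128, 91)
The requested component of w3 is 112.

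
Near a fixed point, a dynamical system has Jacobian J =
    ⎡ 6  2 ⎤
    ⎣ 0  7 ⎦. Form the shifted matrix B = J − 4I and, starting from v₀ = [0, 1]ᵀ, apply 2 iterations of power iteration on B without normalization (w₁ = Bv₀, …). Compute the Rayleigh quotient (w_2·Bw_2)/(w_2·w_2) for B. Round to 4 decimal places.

μ ≈ 3.4420

B = J − 4I has rows (2, 2); (0, 3)
w1 = Bv₀ = (2·0 + 2·1; 0·0 + 3·1) = (2, 3)
w2 = Bw1 = (2·2 + 2·3; 0·2 + 3·3) = (10, 9)
Bw2 = (38, 27)
w2·Bw2 = 623; w2·w2 = 181; μ ≈ 623/181 = 3.4420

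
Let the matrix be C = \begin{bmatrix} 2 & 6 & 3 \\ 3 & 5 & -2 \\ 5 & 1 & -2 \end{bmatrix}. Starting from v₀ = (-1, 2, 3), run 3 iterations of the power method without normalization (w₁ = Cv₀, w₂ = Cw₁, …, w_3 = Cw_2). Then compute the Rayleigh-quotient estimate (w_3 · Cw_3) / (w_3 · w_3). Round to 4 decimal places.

w1 = Cv₀ = (19, 1, -9)
w2 = Cw1 = (17, 80, 114)
w3 = Cw2 = (856, 223, -63)
Cw3 = (2861, 3809, 4629)
w3·Cw3 = 856·2861 + 223·3809 + (-63)·4629 = 3006796; w3·w3 = 856·856 + 223·223 + (-63)·(-63) = 786434
λ ≈ 3006796/786434 = 3.8233

3.8233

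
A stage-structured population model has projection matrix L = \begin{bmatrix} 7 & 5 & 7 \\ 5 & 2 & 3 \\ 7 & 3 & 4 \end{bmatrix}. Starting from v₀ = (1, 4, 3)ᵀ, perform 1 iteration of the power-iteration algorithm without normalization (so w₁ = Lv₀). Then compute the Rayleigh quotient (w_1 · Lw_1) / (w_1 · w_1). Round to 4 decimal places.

w1 = Lv₀ = (7·1 + 5·4 + 7·3; 5·1 + 2·4 + 3·3; 7·1 + 3·4 + 4·3) = (48, 22, 31)
Lw1 = (663, 377, 526)
w1·Lw1 = 48·663 + 22·377 + 31·526 = 56424; w1·w1 = 48·48 + 22·22 + 31·31 = 3749
λ ≈ 56424/3749 = 15.0504

λ ≈ 15.0504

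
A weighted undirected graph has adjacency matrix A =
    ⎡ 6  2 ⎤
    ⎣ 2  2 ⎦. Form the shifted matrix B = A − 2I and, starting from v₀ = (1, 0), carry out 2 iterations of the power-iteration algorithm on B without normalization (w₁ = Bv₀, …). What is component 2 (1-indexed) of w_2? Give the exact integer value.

B = A − 2I has rows (4, 2); (2, 0)
w1 = Bv₀ = (4, 2)
w2 = Bw1 = (20, 8)
Requested component of w2: 8

8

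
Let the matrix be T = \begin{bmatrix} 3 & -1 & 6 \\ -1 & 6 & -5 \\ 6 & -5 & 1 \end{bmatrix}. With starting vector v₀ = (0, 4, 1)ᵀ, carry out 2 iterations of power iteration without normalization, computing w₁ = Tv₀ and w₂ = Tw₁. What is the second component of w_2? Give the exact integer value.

w1 = Tv₀ = (3·0 + (-1)·4 + 6·1; (-1)·0 + 6·4 + (-5)·1; 6·0 + (-5)·4 + 1·1) = (2, 19, -19)
w2 = Tw1 = (3·2 + (-1)·19 + 6·(-19); (-1)·2 + 6·19 + (-5)·(-19); 6·2 + (-5)·19 + 1·(-19)) = (-127, 207, -102)
The requested component of w2 is 207.

207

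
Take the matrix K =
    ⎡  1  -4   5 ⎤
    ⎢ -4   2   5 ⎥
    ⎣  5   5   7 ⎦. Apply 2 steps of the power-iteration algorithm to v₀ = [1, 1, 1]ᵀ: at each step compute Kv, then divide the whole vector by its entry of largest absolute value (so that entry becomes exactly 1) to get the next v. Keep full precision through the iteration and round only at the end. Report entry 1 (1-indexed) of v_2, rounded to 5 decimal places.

0.52083

Kv0 = (2.000000, 3.000000, 17.000000); divide by 17.000000 → v1 = (0.117647, 0.176471, 1.000000)
Kv1 = (4.411765, 4.882353, 8.470588); divide by 8.470588 → v2 = (0.520833, 0.576389, 1.000000)
Requested entry of v2: 75/144 = 0.52083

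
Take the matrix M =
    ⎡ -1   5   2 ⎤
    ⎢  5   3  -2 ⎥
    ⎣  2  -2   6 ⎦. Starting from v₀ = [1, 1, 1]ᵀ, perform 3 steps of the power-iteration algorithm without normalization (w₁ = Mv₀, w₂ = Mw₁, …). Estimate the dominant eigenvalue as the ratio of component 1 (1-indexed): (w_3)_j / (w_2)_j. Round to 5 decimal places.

λ ≈ 6.00000

w1 = Mv₀ = ((-1)·1 + 5·1 + 2·1; 5·1 + 3·1 + (-2)·1; 2·1 + (-2)·1 + 6·1) = (6, 6, 6)
w2 = Mw1 = ((-1)·6 + 5·6 + 2·6; 5·6 + 3·6 + (-2)·6; 2·6 + (-2)·6 + 6·6) = (36, 36, 36)
w3 = Mw2 = (216, 216, 216)
Ratio at component: 216 / 36 = 6.00000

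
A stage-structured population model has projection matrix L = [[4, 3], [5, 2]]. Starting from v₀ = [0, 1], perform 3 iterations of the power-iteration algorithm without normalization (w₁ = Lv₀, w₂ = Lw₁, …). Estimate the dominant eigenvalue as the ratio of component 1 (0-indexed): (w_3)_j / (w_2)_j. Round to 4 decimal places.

6.7368

w1 = Lv₀ = (4·0 + 3·1; 5·0 + 2·1) = (3, 2)
w2 = Lw1 = (4·3 + 3·2; 5·3 + 2·2) = (18, 19)
w3 = Lw2 = (129, 128)
Ratio at component: 128 / 19 = 6.7368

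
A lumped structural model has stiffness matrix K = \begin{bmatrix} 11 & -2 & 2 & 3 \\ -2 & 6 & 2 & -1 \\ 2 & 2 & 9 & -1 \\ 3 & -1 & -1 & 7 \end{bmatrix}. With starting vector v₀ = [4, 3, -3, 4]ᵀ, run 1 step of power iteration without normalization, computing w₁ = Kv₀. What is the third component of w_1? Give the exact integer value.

w1 = Kv₀ = (44, 0, -17, 40)
The requested component of w1 is -17.

-17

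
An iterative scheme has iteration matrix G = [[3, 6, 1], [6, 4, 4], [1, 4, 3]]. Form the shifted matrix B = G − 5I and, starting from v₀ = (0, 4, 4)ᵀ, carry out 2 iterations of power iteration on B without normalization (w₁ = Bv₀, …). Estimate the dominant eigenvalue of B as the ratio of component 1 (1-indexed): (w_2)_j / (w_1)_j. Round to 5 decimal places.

μ ≈ 0.85714

B = G − 5I has rows (-2, 6, 1); (6, -1, 4); (1, 4, -2)
w1 = Bv₀ = ((-2)·0 + 6·4 + 1·4; 6·0 + (-1)·4 + 4·4; 1·0 + 4·4 + (-2)·4) = (28, 12, 8)
w2 = Bw1 = ((-2)·28 + 6·12 + 1·8; 6·28 + (-1)·12 + 4·8; 1·28 + 4·12 + (-2)·8) = (24, 188, 60)
Ratio: 24/28 = 0.85714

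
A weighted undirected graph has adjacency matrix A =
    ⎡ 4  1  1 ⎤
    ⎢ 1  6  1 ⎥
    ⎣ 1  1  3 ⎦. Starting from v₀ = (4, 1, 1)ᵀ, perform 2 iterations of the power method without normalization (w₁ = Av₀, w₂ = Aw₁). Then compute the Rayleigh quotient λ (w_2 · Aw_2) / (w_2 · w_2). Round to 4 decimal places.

w1 = Av₀ = (18, 11, 8)
w2 = Aw1 = (91, 92, 53)
Aw2 = (509, 696, 342)
w2·Aw2 = 91·509 + 92·696 + 53·342 = 128477; w2·w2 = 91·91 + 92·92 + 53·53 = 19554
λ ≈ 128477/19554 = 6.5704

6.5704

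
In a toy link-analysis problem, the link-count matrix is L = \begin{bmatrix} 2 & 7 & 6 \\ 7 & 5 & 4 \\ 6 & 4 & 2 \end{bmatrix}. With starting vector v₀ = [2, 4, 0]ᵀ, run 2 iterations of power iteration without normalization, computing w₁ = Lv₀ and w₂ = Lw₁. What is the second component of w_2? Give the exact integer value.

506

w1 = Lv₀ = (32, 34, 28)
w2 = Lw1 = (470, 506, 384)
The requested component of w2 is 506.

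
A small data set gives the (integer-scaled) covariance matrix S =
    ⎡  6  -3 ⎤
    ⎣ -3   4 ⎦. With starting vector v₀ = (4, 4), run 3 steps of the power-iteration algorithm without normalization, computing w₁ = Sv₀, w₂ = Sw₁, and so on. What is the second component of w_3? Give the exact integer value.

-260

w1 = Sv₀ = (6·4 + (-3)·4; (-3)·4 + 4·4) = (12, 4)
w2 = Sw1 = (6·12 + (-3)·4; (-3)·12 + 4·4) = (60, -20)
w3 = Sw2 = (420, -260)
The requested component of w3 is -260.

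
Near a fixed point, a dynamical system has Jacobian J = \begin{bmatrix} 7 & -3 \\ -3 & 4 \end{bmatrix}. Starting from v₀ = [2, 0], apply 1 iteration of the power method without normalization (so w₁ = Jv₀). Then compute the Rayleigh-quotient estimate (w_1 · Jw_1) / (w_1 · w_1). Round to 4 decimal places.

8.7069

w1 = Jv₀ = (7·2 + (-3)·0; (-3)·2 + 4·0) = (14, -6)
Jw1 = (116, -66)
w1·Jw1 = 14·116 + (-6)·(-66) = 2020; w1·w1 = 14·14 + (-6)·(-6) = 232
λ ≈ 2020/232 = 8.7069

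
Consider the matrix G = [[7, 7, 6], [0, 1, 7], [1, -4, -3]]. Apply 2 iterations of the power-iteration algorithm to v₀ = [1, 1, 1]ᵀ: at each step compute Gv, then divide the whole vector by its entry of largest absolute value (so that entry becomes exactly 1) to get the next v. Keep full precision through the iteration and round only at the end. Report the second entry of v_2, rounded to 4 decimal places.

Gv0 = (20.00000, 8.00000, -6.00000); divide by 20.00000 → v1 = (1.00000, 0.40000, -0.30000)
Gv1 = (8.00000, -1.70000, 0.30000); divide by 8.00000 → v2 = (1.00000, -0.21250, 0.03750)
Requested entry of v2: -34/160 = -0.2125

-0.2125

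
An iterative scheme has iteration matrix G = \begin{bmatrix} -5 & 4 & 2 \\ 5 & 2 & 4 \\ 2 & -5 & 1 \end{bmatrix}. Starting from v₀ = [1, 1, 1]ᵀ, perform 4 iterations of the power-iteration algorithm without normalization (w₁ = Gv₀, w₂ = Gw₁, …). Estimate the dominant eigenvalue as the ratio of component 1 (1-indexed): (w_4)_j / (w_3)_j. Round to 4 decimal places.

w1 = Gv₀ = ((-5)·1 + 4·1 + 2·1; 5·1 + 2·1 + 4·1; 2·1 + (-5)·1 + 1·1) = (1, 11, -2)
w2 = Gw1 = ((-5)·1 + 4·11 + 2·(-2); 5·1 + 2·11 + 4·(-2); 2·1 + (-5)·11 + 1·(-2)) = (35, 19, -55)
w3 = Gw2 = (-209, -7, -80)
w4 = Gw3 = (857, -1379, -463)
Ratio at component: 857 / -209 = -4.1005

-4.1005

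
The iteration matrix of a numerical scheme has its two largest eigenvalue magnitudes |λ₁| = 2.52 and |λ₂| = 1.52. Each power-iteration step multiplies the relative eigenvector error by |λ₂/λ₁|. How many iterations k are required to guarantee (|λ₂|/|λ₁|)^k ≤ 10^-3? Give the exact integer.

|λ₂/λ₁| = 1.52/2.52 = 0.60317
Need k ≥ ln(10^-3) / ln(0.60317) = -6.9078 / -0.5055 ≈ 13.664
Smallest integer k satisfying the bound: 14

14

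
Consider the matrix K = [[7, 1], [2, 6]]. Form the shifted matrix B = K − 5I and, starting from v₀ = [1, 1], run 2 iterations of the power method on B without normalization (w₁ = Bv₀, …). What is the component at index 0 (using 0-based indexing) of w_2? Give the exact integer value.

9

B = K − 5I has rows (2, 1); (2, 1)
w1 = Bv₀ = (2·1 + 1·1; 2·1 + 1·1) = (3, 3)
w2 = Bw1 = (2·3 + 1·3; 2·3 + 1·3) = (9, 9)
Requested component of w2: 9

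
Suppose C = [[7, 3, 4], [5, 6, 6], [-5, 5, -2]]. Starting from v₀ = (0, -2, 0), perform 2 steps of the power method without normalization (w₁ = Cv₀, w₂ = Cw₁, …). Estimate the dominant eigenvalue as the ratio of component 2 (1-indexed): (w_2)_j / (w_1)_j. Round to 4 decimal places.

w1 = Cv₀ = (7·0 + 3·(-2) + 4·0; 5·0 + 6·(-2) + 6·0; (-5)·0 + 5·(-2) + (-2)·0) = (-6, -12, -10)
w2 = Cw1 = (7·(-6) + 3·(-12) + 4·(-10); 5·(-6) + 6·(-12) + 6·(-10); (-5)·(-6) + 5·(-12) + (-2)·(-10)) = (-118, -162, -10)
Ratio at component: -162 / -12 = 13.5000

13.5000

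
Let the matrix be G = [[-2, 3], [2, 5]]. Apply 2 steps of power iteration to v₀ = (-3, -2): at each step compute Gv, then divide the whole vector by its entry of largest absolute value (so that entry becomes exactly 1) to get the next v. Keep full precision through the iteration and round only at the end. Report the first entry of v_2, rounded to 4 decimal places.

0.6000

Gv0 = (0.00000, -16.00000); divide by -16.00000 → v1 = (0.00000, 1.00000)
Gv1 = (3.00000, 5.00000); divide by 5.00000 → v2 = (0.60000, 1.00000)
Requested entry of v2: -48/-80 = 0.6000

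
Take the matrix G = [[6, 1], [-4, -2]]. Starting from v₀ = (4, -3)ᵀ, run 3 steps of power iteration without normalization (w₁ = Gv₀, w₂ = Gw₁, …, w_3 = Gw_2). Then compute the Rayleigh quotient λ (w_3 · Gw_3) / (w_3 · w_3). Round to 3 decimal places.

w1 = Gv₀ = (21, -10)
w2 = Gw1 = (116, -64)
w3 = Gw2 = (632, -336)
Gw3 = (3456, -1856)
w3·Gw3 = 632·3456 + (-336)·(-1856) = 2807808; w3·w3 = 632·632 + (-336)·(-336) = 512320
λ ≈ 2807808/512320 = 5.481

5.481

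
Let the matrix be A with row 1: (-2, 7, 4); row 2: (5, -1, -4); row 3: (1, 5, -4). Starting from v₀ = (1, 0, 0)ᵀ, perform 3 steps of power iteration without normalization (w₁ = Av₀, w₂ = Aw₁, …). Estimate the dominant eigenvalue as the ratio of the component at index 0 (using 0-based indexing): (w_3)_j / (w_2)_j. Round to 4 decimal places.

λ ≈ -3.3256

w1 = Av₀ = ((-2)·1 + 7·0 + 4·0; 5·1 + (-1)·0 + (-4)·0; 1·1 + 5·0 + (-4)·0) = (-2, 5, 1)
w2 = Aw1 = ((-2)·(-2) + 7·5 + 4·1; 5·(-2) + (-1)·5 + (-4)·1; 1·(-2) + 5·5 + (-4)·1) = (43, -19, 19)
w3 = Aw2 = (-143, 158, -128)
Ratio at component: -143 / 43 = -3.3256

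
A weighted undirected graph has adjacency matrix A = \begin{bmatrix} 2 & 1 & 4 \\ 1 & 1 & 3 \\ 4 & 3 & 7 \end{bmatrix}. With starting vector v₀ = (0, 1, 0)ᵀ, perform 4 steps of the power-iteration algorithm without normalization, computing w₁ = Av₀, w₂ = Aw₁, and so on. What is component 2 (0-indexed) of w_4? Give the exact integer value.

w1 = Av₀ = (1, 1, 3)
w2 = Aw1 = (15, 11, 28)
w3 = Aw2 = (153, 110, 289)
w4 = Aw3 = (1572, 1130, 2965)
The requested component of w4 is 2965.

2965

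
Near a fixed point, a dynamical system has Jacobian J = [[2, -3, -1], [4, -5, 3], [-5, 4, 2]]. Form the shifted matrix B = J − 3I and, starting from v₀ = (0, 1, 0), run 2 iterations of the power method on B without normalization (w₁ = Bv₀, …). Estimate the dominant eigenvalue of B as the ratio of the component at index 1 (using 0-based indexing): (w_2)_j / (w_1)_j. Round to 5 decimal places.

μ ≈ -8.00000

B = J − 3I has rows (-1, -3, -1); (4, -8, 3); (-5, 4, -1)
w1 = Bv₀ = ((-1)·0 + (-3)·1 + (-1)·0; 4·0 + (-8)·1 + 3·0; (-5)·0 + 4·1 + (-1)·0) = (-3, -8, 4)
w2 = Bw1 = ((-1)·(-3) + (-3)·(-8) + (-1)·4; 4·(-3) + (-8)·(-8) + 3·4; (-5)·(-3) + 4·(-8) + (-1)·4) = (23, 64, -21)
Ratio: 64/-8 = -8.00000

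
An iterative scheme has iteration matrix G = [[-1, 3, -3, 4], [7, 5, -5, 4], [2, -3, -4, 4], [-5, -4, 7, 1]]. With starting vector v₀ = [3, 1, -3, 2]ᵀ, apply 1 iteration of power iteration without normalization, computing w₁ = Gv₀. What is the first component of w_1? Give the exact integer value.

17

w1 = Gv₀ = (17, 49, 23, -38)
The requested component of w1 is 17.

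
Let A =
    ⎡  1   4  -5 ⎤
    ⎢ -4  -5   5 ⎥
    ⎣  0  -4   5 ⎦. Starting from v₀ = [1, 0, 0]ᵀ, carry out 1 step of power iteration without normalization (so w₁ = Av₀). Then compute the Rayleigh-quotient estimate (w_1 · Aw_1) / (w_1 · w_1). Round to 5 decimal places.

λ ≈ -4.64706

w1 = Av₀ = (1·1 + 4·0 + (-5)·0; (-4)·1 + (-5)·0 + 5·0; 0·1 + (-4)·0 + 5·0) = (1, -4, 0)
Aw1 = (-15, 16, 16)
w1·Aw1 = 1·(-15) + (-4)·16 + 0·16 = -79; w1·w1 = 1·1 + (-4)·(-4) + 0·0 = 17
λ ≈ -79/17 = -4.64706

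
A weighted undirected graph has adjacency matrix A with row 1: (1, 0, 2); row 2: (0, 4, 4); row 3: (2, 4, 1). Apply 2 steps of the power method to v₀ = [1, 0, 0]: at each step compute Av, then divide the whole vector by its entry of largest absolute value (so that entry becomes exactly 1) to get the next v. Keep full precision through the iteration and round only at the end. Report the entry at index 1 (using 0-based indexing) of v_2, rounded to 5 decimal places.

Av0 = (1.000000, 0.000000, 2.000000); divide by 2.000000 → v1 = (0.500000, 0.000000, 1.000000)
Av1 = (2.500000, 4.000000, 2.000000); divide by 4.000000 → v2 = (0.625000, 1.000000, 0.500000)
Requested entry of v2: 8/8 = 1.00000

1.00000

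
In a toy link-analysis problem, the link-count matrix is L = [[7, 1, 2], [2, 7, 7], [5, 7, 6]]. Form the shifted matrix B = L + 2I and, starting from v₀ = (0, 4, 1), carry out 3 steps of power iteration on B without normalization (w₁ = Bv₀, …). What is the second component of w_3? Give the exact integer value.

B = L + 2I has rows (9, 1, 2); (2, 9, 7); (5, 7, 8)
w1 = Bv₀ = (9·0 + 1·4 + 2·1; 2·0 + 9·4 + 7·1; 5·0 + 7·4 + 8·1) = (6, 43, 36)
w2 = Bw1 = (9·6 + 1·43 + 2·36; 2·6 + 9·43 + 7·36; 5·6 + 7·43 + 8·36) = (169, 651, 619)
w3 = Bw2 = (3410, 10530, 10354)
Requested component of w3: 10530

10530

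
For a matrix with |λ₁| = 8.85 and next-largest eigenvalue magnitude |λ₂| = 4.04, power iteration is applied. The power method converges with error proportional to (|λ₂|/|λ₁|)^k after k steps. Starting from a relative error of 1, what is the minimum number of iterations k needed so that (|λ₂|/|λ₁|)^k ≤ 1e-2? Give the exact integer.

6

|λ₂/λ₁| = 4.04/8.85 = 0.45650
Need k ≥ ln(1e-2) / ln(0.45650) = -4.6052 / -0.7842 ≈ 5.873
Smallest integer k satisfying the bound: 6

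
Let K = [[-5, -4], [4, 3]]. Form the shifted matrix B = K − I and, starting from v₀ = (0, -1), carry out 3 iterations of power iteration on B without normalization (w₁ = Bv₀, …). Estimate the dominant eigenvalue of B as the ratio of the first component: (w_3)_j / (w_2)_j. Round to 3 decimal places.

B = K − I has rows (-6, -4); (4, 2)
w1 = Bv₀ = (4, -2)
w2 = Bw1 = (-16, 12)
w3 = Bw2 = (48, -40)
Ratio: 48/-16 = -3.000

μ ≈ -3.000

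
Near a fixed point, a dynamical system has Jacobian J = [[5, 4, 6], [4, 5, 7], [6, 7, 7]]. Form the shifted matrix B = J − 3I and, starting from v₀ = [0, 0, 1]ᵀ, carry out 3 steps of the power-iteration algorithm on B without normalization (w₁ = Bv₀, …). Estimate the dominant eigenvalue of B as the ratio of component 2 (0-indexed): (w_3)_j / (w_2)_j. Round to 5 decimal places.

μ ≈ 12.37624

B = J − 3I has rows (2, 4, 6); (4, 2, 7); (6, 7, 4)
w1 = Bv₀ = (2·0 + 4·0 + 6·1; 4·0 + 2·0 + 7·1; 6·0 + 7·0 + 4·1) = (6, 7, 4)
w2 = Bw1 = (2·6 + 4·7 + 6·4; 4·6 + 2·7 + 7·4; 6·6 + 7·7 + 4·4) = (64, 66, 101)
w3 = Bw2 = (998, 1095, 1250)
Ratio: 1250/101 = 12.37624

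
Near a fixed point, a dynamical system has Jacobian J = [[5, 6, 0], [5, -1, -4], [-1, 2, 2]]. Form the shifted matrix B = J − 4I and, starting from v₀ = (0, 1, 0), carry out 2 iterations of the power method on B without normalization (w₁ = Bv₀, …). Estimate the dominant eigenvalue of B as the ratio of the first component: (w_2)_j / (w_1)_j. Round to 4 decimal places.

B = J − 4I has rows (1, 6, 0); (5, -5, -4); (-1, 2, -2)
w1 = Bv₀ = (6, -5, 2)
w2 = Bw1 = (-24, 47, -20)
Ratio: -24/6 = -4.0000

-4.0000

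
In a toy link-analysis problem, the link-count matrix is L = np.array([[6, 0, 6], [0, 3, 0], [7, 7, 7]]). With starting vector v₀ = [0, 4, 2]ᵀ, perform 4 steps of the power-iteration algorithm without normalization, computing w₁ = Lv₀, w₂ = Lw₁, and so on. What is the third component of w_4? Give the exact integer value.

w1 = Lv₀ = (12, 12, 42)
w2 = Lw1 = (324, 36, 462)
w3 = Lw2 = (4716, 108, 5754)
w4 = Lw3 = (62820, 324, 74046)
The requested component of w4 is 74046.

74046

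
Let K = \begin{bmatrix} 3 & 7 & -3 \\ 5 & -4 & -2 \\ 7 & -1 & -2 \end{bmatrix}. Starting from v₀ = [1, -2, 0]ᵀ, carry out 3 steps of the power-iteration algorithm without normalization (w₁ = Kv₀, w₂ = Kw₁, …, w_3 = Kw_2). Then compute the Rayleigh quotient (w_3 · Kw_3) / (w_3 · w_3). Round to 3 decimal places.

λ ≈ -8.045

w1 = Kv₀ = (3·1 + 7·(-2) + (-3)·0; 5·1 + (-4)·(-2) + (-2)·0; 7·1 + (-1)·(-2) + (-2)·0) = (-11, 13, 9)
w2 = Kw1 = (3·(-11) + 7·13 + (-3)·9; 5·(-11) + (-4)·13 + (-2)·9; 7·(-11) + (-1)·13 + (-2)·9) = (31, -125, -108)
w3 = Kw2 = (-458, 871, 558)
Kw3 = (3049, -6890, -5193)
w3·Kw3 = (-458)·3049 + 871·(-6890) + 558·(-5193) = -10295326; w3·w3 = (-458)·(-458) + 871·871 + 558·558 = 1279769
λ ≈ -10295326/1279769 = -8.045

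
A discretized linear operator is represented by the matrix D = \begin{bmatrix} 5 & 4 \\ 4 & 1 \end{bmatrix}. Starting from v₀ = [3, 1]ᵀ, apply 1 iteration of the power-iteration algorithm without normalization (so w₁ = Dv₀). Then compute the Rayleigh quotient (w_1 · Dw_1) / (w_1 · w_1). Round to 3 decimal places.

7.453

w1 = Dv₀ = (5·3 + 4·1; 4·3 + 1·1) = (19, 13)
Dw1 = (147, 89)
w1·Dw1 = 19·147 + 13·89 = 3950; w1·w1 = 19·19 + 13·13 = 530
λ ≈ 3950/530 = 7.453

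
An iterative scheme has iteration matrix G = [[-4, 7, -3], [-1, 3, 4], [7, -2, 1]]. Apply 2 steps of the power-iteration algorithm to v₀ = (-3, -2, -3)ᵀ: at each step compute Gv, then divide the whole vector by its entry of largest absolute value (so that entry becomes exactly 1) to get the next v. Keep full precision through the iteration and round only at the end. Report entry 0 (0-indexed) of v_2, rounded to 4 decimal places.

Gv0 = (7.00000, -15.00000, -20.00000); divide by -20.00000 → v1 = (-0.35000, 0.75000, 1.00000)
Gv1 = (3.65000, 6.60000, -2.95000); divide by 6.60000 → v2 = (0.55303, 1.00000, -0.44697)
Requested entry of v2: -73/-132 = 0.5530

0.5530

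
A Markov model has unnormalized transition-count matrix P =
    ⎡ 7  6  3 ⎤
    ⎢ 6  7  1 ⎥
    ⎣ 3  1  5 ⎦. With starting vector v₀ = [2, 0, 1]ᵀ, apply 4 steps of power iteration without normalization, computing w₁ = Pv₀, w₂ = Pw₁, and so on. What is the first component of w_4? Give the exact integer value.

w1 = Pv₀ = (17, 13, 11)
w2 = Pw1 = (230, 204, 119)
w3 = Pw2 = (3191, 2927, 1489)
w4 = Pw3 = (44366, 41124, 19945)
The requested component of w4 is 44366.

44366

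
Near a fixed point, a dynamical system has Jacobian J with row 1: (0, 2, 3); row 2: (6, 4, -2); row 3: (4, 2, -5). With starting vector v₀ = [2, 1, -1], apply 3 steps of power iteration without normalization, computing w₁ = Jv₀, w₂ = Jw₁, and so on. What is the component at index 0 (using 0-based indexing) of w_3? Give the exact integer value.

w1 = Jv₀ = (0·2 + 2·1 + 3·(-1); 6·2 + 4·1 + (-2)·(-1); 4·2 + 2·1 + (-5)·(-1)) = (-1, 18, 15)
w2 = Jw1 = (0·(-1) + 2·18 + 3·15; 6·(-1) + 4·18 + (-2)·15; 4·(-1) + 2·18 + (-5)·15) = (81, 36, -43)
w3 = Jw2 = (-57, 716, 611)
The requested component of w3 is -57.

-57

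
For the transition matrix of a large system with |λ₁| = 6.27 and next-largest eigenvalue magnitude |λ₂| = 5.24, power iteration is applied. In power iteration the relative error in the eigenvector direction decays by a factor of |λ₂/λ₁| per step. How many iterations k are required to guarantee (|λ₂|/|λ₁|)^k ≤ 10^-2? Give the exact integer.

|λ₂/λ₁| = 5.24/6.27 = 0.83573
Need k ≥ ln(10^-2) / ln(0.83573) = -4.6052 / -0.1795 ≈ 25.662
Smallest integer k satisfying the bound: 26

26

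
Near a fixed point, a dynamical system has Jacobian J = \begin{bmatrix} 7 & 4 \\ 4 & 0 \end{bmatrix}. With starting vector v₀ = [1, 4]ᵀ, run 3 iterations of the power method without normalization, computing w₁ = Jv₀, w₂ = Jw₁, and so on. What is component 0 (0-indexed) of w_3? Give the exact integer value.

w1 = Jv₀ = (23, 4)
w2 = Jw1 = (177, 92)
w3 = Jw2 = (1607, 708)
The requested component of w3 is 1607.

1607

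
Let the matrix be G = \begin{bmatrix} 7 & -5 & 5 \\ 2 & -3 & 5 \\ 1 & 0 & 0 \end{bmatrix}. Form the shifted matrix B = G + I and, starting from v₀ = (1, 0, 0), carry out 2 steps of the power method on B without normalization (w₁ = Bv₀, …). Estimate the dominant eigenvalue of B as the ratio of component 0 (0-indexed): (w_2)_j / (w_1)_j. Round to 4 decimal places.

7.3750

B = G + I has rows (8, -5, 5); (2, -2, 5); (1, 0, 1)
w1 = Bv₀ = (8, 2, 1)
w2 = Bw1 = (59, 17, 9)
Ratio: 59/8 = 7.3750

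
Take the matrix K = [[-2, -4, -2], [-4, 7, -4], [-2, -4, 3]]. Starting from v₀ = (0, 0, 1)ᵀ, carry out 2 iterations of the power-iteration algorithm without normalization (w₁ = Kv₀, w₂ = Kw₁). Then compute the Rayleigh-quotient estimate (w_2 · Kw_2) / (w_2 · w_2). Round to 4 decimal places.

9.0650

w1 = Kv₀ = ((-2)·0 + (-4)·0 + (-2)·1; (-4)·0 + 7·0 + (-4)·1; (-2)·0 + (-4)·0 + 3·1) = (-2, -4, 3)
w2 = Kw1 = ((-2)·(-2) + (-4)·(-4) + (-2)·3; (-4)·(-2) + 7·(-4) + (-4)·3; (-2)·(-2) + (-4)·(-4) + 3·3) = (14, -32, 29)
Kw2 = (42, -396, 187)
w2·Kw2 = 14·42 + (-32)·(-396) + 29·187 = 18683; w2·w2 = 14·14 + (-32)·(-32) + 29·29 = 2061
λ ≈ 18683/2061 = 9.0650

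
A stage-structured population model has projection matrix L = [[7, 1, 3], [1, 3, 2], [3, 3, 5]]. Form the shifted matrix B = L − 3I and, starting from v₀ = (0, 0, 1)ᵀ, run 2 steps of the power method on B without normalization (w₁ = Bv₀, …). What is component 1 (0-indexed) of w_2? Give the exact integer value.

7

B = L − 3I has rows (4, 1, 3); (1, 0, 2); (3, 3, 2)
w1 = Bv₀ = (4·0 + 1·0 + 3·1; 1·0 + 0·0 + 2·1; 3·0 + 3·0 + 2·1) = (3, 2, 2)
w2 = Bw1 = (4·3 + 1·2 + 3·2; 1·3 + 0·2 + 2·2; 3·3 + 3·2 + 2·2) = (20, 7, 19)
Requested component of w2: 7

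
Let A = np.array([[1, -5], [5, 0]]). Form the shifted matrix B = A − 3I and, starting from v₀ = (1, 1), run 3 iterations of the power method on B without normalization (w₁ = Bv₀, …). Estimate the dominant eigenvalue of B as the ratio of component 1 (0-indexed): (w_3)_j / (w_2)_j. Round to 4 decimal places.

-3.4878

B = A − 3I has rows (-2, -5); (5, -3)
w1 = Bv₀ = ((-2)·1 + (-5)·1; 5·1 + (-3)·1) = (-7, 2)
w2 = Bw1 = ((-2)·(-7) + (-5)·2; 5·(-7) + (-3)·2) = (4, -41)
w3 = Bw2 = (197, 143)
Ratio: 143/-41 = -3.4878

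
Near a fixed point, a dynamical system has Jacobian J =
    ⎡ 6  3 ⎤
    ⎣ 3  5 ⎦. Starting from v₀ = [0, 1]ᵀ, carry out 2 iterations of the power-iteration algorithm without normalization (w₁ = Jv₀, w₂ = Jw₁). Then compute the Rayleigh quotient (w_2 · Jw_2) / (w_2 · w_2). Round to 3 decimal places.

λ ≈ 8.484

w1 = Jv₀ = (6·0 + 3·1; 3·0 + 5·1) = (3, 5)
w2 = Jw1 = (6·3 + 3·5; 3·3 + 5·5) = (33, 34)
Jw2 = (300, 269)
w2·Jw2 = 33·300 + 34·269 = 19046; w2·w2 = 33·33 + 34·34 = 2245
λ ≈ 19046/2245 = 8.484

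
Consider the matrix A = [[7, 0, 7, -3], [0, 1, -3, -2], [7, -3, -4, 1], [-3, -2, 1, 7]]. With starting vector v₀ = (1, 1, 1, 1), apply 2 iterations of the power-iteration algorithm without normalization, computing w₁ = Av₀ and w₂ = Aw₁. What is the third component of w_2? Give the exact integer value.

w1 = Av₀ = (7·1 + 0·1 + 7·1 + (-3)·1; 0·1 + 1·1 + (-3)·1 + (-2)·1; 7·1 + (-3)·1 + (-4)·1 + 1·1; (-3)·1 + (-2)·1 + 1·1 + 7·1) = (11, -4, 1, 3)
w2 = Aw1 = (7·11 + 0·(-4) + 7·1 + (-3)·3; 0·11 + 1·(-4) + (-3)·1 + (-2)·3; 7·11 + (-3)·(-4) + (-4)·1 + 1·3; (-3)·11 + (-2)·(-4) + 1·1 + 7·3) = (75, -13, 88, -3)
The requested component of w2 is 88.

88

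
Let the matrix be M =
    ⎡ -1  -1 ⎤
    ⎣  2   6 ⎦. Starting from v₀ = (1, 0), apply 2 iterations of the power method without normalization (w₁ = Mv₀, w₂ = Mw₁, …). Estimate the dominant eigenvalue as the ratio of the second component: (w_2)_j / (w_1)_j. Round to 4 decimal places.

w1 = Mv₀ = (-1, 2)
w2 = Mw1 = (-1, 10)
Ratio at component: 10 / 2 = 5.0000

5.0000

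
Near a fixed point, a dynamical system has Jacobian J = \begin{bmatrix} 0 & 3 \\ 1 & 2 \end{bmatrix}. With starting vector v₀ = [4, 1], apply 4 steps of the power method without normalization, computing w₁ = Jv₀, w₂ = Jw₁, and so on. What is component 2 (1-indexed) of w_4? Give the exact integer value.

141

w1 = Jv₀ = (0·4 + 3·1; 1·4 + 2·1) = (3, 6)
w2 = Jw1 = (0·3 + 3·6; 1·3 + 2·6) = (18, 15)
w3 = Jw2 = (45, 48)
w4 = Jw3 = (144, 141)
The requested component of w4 is 141.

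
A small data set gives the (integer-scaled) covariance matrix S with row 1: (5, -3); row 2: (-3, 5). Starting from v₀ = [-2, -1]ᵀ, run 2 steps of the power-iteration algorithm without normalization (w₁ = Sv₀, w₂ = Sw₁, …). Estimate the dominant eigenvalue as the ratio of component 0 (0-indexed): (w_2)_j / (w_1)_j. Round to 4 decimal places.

w1 = Sv₀ = (5·(-2) + (-3)·(-1); (-3)·(-2) + 5·(-1)) = (-7, 1)
w2 = Sw1 = (5·(-7) + (-3)·1; (-3)·(-7) + 5·1) = (-38, 26)
Ratio at component: -38 / -7 = 5.4286

λ ≈ 5.4286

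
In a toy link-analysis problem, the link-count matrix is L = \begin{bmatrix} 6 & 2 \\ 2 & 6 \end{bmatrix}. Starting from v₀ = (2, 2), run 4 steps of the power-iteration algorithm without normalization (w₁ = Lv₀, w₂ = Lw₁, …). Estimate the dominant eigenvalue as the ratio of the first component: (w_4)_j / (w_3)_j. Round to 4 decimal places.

λ ≈ 8.0000

w1 = Lv₀ = (16, 16)
w2 = Lw1 = (128, 128)
w3 = Lw2 = (1024, 1024)
w4 = Lw3 = (8192, 8192)
Ratio at component: 8192 / 1024 = 8.0000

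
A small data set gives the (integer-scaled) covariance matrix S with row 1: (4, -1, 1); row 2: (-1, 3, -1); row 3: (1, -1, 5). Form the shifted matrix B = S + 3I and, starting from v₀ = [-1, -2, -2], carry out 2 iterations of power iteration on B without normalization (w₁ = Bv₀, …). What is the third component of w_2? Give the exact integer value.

-118

B = S + 3I has rows (7, -1, 1); (-1, 6, -1); (1, -1, 8)
w1 = Bv₀ = (7·(-1) + (-1)·(-2) + 1·(-2); (-1)·(-1) + 6·(-2) + (-1)·(-2); 1·(-1) + (-1)·(-2) + 8·(-2)) = (-7, -9, -15)
w2 = Bw1 = (7·(-7) + (-1)·(-9) + 1·(-15); (-1)·(-7) + 6·(-9) + (-1)·(-15); 1·(-7) + (-1)·(-9) + 8·(-15)) = (-55, -32, -118)
Requested component of w2: -118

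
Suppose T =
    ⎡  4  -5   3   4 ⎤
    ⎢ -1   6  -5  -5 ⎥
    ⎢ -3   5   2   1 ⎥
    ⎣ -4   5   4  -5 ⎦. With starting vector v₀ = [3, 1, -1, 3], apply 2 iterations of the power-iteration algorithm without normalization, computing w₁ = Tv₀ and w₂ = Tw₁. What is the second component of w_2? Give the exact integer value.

87

w1 = Tv₀ = (4·3 + (-5)·1 + 3·(-1) + 4·3; (-1)·3 + 6·1 + (-5)·(-1) + (-5)·3; (-3)·3 + 5·1 + 2·(-1) + 1·3; (-4)·3 + 5·1 + 4·(-1) + (-5)·3) = (16, -7, -3, -26)
w2 = Tw1 = (4·16 + (-5)·(-7) + 3·(-3) + 4·(-26); (-1)·16 + 6·(-7) + (-5)·(-3) + (-5)·(-26); (-3)·16 + 5·(-7) + 2·(-3) + 1·(-26); (-4)·16 + 5·(-7) + 4·(-3) + (-5)·(-26)) = (-14, 87, -115, 19)
The requested component of w2 is 87.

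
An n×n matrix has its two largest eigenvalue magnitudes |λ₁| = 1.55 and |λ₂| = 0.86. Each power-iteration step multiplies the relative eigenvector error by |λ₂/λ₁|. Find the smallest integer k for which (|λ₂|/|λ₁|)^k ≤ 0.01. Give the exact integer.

8

|λ₂/λ₁| = 0.86/1.55 = 0.55484
Need k ≥ ln(0.01) / ln(0.55484) = -4.6052 / -0.5891 ≈ 7.818
Smallest integer k satisfying the bound: 8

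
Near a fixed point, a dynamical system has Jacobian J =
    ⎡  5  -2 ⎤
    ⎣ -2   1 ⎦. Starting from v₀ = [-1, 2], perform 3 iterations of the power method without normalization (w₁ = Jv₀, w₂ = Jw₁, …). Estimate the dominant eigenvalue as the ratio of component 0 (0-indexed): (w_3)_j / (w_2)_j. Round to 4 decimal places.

5.8302

w1 = Jv₀ = (-9, 4)
w2 = Jw1 = (-53, 22)
w3 = Jw2 = (-309, 128)
Ratio at component: -309 / -53 = 5.8302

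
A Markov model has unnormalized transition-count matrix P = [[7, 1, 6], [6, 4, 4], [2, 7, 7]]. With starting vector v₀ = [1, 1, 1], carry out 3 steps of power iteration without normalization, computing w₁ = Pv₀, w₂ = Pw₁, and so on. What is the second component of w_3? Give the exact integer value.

3016

w1 = Pv₀ = (7·1 + 1·1 + 6·1; 6·1 + 4·1 + 4·1; 2·1 + 7·1 + 7·1) = (14, 14, 16)
w2 = Pw1 = (7·14 + 1·14 + 6·16; 6·14 + 4·14 + 4·16; 2·14 + 7·14 + 7·16) = (208, 204, 238)
w3 = Pw2 = (3088, 3016, 3510)
The requested component of w3 is 3016.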